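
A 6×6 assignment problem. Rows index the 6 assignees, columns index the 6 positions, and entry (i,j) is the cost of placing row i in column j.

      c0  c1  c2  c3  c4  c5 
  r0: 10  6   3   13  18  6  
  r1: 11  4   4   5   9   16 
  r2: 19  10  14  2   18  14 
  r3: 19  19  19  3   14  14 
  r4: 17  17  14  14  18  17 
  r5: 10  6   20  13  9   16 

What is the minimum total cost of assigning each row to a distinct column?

Minimum assignment cost: 49

one of 3 optimal assignments: row0→col2 (cost 3), row1→col1 (cost 4), row2→col3 (cost 2), row3→col5 (cost 14), row4→col0 (cost 17), row5→col4 (cost 9)
total = 3 + 4 + 2 + 14 + 17 + 9 = 49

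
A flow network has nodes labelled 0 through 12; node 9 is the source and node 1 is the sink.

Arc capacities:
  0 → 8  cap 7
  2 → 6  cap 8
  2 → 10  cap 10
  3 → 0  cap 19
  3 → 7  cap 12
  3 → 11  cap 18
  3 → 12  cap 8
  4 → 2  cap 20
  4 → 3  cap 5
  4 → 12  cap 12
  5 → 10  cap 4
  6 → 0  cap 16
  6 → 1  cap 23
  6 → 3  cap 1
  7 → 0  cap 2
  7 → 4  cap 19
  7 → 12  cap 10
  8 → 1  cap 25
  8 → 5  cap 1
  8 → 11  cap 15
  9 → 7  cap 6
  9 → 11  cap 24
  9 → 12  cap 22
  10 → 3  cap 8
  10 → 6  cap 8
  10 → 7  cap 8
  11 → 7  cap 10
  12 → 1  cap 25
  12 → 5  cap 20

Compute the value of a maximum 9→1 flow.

Maximum flow value: 38

augment #1: 9→12→1 bottleneck 22, total now 22
augment #2: 9→7→12→1 bottleneck 3, total now 25
augment #3: 9→7→0→8→1 bottleneck 2, total now 27
augment #4: 9→7→4→2→6→1 bottleneck 1, total now 28
augment #5: 9→11→7→4→2→6→1 bottleneck 7, total now 35
augment #6: 9→11→7→4→2→10→6→1 bottleneck 3, total now 38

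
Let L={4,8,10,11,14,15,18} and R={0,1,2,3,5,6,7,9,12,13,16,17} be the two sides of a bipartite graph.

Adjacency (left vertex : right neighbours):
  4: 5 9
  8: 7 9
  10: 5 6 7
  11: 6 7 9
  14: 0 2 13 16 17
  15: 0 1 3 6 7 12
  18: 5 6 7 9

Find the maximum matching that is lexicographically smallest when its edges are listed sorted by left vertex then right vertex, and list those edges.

Lex-smallest maximum matching: {(4,5), (8,7), (10,6), (11,9), (14,0), (15,1)}

|M| = 6 (so the lex-smallest maximum matching has 6 edges)
process left vertices in ascending order; for each, take the smallest-labelled available neighbour that still permits 6 edges overall, or leave it unmatched if none does
lex-smallest matching: {4-5, 8-7, 10-6, 11-9, 14-0, 15-1}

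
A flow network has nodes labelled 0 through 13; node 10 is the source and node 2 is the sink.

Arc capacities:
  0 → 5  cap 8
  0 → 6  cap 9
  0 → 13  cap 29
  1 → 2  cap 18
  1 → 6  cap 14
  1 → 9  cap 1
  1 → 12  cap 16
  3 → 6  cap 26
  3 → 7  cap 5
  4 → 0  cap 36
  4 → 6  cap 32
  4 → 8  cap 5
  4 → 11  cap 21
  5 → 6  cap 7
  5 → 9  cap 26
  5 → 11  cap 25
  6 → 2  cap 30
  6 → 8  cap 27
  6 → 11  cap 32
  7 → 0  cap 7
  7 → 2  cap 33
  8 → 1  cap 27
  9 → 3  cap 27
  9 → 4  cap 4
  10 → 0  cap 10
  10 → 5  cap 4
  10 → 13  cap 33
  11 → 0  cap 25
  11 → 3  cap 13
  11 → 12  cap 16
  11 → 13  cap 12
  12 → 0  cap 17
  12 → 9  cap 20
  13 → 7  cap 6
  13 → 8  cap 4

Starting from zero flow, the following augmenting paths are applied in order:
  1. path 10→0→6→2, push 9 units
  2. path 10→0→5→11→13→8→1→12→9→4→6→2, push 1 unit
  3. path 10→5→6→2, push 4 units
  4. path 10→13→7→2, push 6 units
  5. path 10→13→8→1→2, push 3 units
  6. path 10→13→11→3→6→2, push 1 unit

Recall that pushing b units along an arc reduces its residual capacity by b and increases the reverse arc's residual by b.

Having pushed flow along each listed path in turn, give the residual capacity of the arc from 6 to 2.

Residual capacity of (6,2): 15

after path 1 (10→0→6→2, push 9): res(6,2)=21
after path 2 (10→0→5→11→13→8→1→12→9→4→6→2, push 1): res(6,2)=20
after path 3 (10→5→6→2, push 4): res(6,2)=16
after path 4 (10→13→7→2, push 6): res(6,2)=16
after path 5 (10→13→8→1→2, push 3): res(6,2)=16
after path 6 (10→13→11→3→6→2, push 1): res(6,2)=15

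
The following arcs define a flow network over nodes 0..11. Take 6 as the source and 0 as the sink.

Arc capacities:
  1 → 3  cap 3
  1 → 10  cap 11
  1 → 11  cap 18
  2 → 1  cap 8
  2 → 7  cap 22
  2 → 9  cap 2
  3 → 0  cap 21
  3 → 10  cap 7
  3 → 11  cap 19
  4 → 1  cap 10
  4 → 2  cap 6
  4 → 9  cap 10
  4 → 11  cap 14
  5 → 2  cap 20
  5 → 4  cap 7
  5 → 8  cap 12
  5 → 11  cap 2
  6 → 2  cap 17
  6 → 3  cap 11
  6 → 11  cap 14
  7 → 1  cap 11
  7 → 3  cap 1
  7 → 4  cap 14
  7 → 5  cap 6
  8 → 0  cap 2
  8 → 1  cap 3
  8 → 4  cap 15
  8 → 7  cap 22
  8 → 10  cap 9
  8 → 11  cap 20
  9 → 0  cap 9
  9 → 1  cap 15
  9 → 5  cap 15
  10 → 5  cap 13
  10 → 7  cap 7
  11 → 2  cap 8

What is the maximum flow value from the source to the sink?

Maximum flow value: 26

augment #1: 6→3→0 bottleneck 11, total now 11
augment #2: 6→2→9→0 bottleneck 2, total now 13
augment #3: 6→2→1→3→0 bottleneck 3, total now 16
augment #4: 6→2→7→3→0 bottleneck 1, total now 17
augment #5: 6→2→7→4→9→0 bottleneck 7, total now 24
augment #6: 6→2→7→5→8→0 bottleneck 2, total now 26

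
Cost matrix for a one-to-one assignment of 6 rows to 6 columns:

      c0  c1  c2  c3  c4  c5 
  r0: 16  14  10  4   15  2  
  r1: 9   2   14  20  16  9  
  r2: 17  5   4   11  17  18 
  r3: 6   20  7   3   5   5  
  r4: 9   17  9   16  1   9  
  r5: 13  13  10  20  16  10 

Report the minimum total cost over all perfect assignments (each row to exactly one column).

optimal assignment: row0→col5 (cost 2), row1→col1 (cost 2), row2→col2 (cost 4), row3→col3 (cost 3), row4→col4 (cost 1), row5→col0 (cost 13)
total = 2 + 2 + 4 + 3 + 1 + 13 = 25

Minimum assignment cost: 25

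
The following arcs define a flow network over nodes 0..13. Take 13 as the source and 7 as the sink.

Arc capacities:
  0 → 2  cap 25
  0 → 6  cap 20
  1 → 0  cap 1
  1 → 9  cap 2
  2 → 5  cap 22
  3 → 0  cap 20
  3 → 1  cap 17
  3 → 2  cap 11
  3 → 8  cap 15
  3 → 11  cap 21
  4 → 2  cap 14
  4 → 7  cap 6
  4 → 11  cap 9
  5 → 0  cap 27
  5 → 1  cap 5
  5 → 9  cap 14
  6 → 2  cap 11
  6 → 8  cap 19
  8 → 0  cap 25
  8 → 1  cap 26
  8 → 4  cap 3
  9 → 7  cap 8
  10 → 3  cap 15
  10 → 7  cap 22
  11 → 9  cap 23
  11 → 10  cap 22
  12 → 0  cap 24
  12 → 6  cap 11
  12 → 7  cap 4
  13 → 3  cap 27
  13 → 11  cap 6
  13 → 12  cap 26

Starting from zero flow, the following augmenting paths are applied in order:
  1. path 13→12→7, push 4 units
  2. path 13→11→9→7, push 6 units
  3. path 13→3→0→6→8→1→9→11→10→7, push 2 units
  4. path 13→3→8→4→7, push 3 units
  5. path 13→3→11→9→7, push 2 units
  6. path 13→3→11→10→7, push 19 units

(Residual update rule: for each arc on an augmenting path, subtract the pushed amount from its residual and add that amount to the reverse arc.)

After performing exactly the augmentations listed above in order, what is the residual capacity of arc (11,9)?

Residual capacity of (11,9): 17

after path 1 (13→12→7, push 4): res(11,9)=23
after path 2 (13→11→9→7, push 6): res(11,9)=17
after path 3 (13→3→0→6→8→1→9→11→10→7, push 2): res(11,9)=19
after path 4 (13→3→8→4→7, push 3): res(11,9)=19
after path 5 (13→3→11→9→7, push 2): res(11,9)=17
after path 6 (13→3→11→10→7, push 19): res(11,9)=17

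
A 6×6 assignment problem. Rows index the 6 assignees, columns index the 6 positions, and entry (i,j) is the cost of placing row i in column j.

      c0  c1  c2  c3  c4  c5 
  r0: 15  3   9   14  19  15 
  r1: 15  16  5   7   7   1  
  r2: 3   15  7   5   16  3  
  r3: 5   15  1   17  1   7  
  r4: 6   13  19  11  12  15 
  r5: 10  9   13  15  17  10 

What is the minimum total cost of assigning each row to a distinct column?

optimal assignment: row0→col1 (cost 3), row1→col5 (cost 1), row2→col3 (cost 5), row3→col4 (cost 1), row4→col0 (cost 6), row5→col2 (cost 13)
total = 3 + 1 + 5 + 1 + 6 + 13 = 29

Minimum assignment cost: 29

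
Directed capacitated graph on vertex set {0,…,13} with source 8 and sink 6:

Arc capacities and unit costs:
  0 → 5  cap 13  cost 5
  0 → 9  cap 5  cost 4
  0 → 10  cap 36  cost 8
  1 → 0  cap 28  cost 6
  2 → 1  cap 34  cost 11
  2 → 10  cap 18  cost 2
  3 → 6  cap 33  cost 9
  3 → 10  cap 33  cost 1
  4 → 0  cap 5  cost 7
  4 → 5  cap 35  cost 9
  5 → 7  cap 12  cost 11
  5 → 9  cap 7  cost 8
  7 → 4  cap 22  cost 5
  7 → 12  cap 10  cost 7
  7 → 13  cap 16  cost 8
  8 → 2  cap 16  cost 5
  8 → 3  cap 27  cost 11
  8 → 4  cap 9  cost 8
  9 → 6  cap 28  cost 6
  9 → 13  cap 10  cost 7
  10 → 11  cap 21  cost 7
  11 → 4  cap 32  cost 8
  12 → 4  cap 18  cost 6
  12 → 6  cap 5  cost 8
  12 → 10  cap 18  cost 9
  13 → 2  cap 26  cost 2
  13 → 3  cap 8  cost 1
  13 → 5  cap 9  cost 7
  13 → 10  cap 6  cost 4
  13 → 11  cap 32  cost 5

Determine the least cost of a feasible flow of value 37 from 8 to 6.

Minimum cost for 37 units: 827

shortest-cost path #1: 8→3→6 push 27 @ unit cost 20 (adds 540)
shortest-cost path #2: 8→4→0→9→6 push 5 @ unit cost 25 (adds 125)
shortest-cost path #3: 8→4→5→9→6 push 4 @ unit cost 31 (adds 124)
shortest-cost path #4: 8→2→1→0→4→5→9→6 push 1 @ unit cost 38 (adds 38)
total cost = 827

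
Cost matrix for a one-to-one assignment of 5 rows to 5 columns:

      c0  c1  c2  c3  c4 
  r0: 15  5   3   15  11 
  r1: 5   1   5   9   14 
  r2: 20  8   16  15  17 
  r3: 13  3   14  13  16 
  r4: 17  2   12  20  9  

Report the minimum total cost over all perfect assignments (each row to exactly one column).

Minimum assignment cost: 35

optimal assignment: row0→col2 (cost 3), row1→col0 (cost 5), row2→col3 (cost 15), row3→col1 (cost 3), row4→col4 (cost 9)
total = 3 + 5 + 15 + 3 + 9 = 35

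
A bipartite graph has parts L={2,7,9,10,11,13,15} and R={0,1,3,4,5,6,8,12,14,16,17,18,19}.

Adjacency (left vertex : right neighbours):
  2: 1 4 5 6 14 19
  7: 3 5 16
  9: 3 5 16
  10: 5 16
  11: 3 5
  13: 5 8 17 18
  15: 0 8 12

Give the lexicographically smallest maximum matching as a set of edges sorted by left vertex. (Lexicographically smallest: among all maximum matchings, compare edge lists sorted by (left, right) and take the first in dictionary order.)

Lex-smallest maximum matching: {(2,1), (7,3), (9,5), (10,16), (13,8), (15,0)}

|M| = 6 (so the lex-smallest maximum matching has 6 edges)
process left vertices in ascending order; for each, take the smallest-labelled available neighbour that still permits 6 edges overall, or leave it unmatched if none does
lex-smallest matching: {2-1, 7-3, 9-5, 10-16, 13-8, 15-0}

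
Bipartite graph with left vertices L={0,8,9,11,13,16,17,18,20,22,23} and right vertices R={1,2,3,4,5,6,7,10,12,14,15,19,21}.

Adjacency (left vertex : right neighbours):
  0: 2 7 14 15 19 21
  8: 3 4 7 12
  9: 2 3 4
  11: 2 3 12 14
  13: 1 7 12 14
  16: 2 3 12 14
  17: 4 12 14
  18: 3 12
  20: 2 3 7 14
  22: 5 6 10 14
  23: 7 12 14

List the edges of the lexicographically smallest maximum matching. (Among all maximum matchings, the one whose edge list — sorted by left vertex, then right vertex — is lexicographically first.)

|M| = 9 (so the lex-smallest maximum matching has 9 edges)
process left vertices in ascending order; for each, take the smallest-labelled available neighbour that still permits 9 edges overall, or leave it unmatched if none does
lex-smallest matching: {0-15, 8-3, 9-2, 11-12, 13-1, 16-14, 17-4, 20-7, 22-5}

Lex-smallest maximum matching: {(0,15), (8,3), (9,2), (11,12), (13,1), (16,14), (17,4), (20,7), (22,5)}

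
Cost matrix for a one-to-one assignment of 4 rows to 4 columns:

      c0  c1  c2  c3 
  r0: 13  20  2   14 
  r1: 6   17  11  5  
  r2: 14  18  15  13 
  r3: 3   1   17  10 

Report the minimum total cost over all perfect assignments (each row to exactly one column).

Minimum assignment cost: 22

one of 2 optimal assignments: row0→col2 (cost 2), row1→col0 (cost 6), row2→col3 (cost 13), row3→col1 (cost 1)
total = 2 + 6 + 13 + 1 = 22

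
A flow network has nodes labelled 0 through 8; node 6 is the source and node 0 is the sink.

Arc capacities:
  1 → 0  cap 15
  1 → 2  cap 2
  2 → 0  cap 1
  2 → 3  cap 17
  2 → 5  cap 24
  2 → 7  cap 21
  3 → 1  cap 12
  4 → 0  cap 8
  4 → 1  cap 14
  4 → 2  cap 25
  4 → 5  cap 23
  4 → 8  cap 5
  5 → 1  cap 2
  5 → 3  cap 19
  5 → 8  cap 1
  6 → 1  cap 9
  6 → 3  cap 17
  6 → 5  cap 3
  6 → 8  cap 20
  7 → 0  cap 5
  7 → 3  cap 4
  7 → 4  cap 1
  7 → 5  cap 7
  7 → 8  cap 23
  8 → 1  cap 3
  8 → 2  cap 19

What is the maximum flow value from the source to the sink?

Maximum flow value: 22

augment #1: 6→1→0 bottleneck 9, total now 9
augment #2: 6→3→1→0 bottleneck 6, total now 15
augment #3: 6→8→2→0 bottleneck 1, total now 16
augment #4: 6→8→2→7→0 bottleneck 5, total now 21
augment #5: 6→8→2→7→4→0 bottleneck 1, total now 22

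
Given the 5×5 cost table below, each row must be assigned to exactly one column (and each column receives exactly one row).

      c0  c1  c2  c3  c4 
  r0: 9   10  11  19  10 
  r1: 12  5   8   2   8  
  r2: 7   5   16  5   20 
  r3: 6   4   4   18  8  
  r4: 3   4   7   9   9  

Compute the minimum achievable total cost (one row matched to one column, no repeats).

Minimum assignment cost: 24

optimal assignment: row0→col4 (cost 10), row1→col3 (cost 2), row2→col1 (cost 5), row3→col2 (cost 4), row4→col0 (cost 3)
total = 10 + 2 + 5 + 4 + 3 = 24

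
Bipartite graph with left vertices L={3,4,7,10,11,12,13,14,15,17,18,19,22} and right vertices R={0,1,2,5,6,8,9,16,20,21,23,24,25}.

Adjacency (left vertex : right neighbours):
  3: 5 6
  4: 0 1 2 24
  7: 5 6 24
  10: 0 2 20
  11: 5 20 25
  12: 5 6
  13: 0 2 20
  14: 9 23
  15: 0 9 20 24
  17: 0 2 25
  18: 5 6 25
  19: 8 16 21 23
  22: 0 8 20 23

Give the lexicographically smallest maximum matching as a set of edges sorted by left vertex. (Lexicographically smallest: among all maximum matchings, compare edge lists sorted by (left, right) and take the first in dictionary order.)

|M| = 12 (so the lex-smallest maximum matching has 12 edges)
process left vertices in ascending order; for each, take the smallest-labelled available neighbour that still permits 12 edges overall, or leave it unmatched if none does
lex-smallest matching: {3-5, 4-1, 7-24, 10-0, 11-20, 12-6, 13-2, 14-23, 15-9, 17-25, 19-16, 22-8}

Lex-smallest maximum matching: {(3,5), (4,1), (7,24), (10,0), (11,20), (12,6), (13,2), (14,23), (15,9), (17,25), (19,16), (22,8)}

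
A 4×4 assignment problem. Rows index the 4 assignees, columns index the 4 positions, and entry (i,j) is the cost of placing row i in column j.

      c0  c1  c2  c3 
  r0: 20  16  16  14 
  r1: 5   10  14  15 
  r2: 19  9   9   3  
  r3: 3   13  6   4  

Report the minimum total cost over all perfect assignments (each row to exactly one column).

optimal assignment: row0→col1 (cost 16), row1→col0 (cost 5), row2→col3 (cost 3), row3→col2 (cost 6)
total = 16 + 5 + 3 + 6 = 30

Minimum assignment cost: 30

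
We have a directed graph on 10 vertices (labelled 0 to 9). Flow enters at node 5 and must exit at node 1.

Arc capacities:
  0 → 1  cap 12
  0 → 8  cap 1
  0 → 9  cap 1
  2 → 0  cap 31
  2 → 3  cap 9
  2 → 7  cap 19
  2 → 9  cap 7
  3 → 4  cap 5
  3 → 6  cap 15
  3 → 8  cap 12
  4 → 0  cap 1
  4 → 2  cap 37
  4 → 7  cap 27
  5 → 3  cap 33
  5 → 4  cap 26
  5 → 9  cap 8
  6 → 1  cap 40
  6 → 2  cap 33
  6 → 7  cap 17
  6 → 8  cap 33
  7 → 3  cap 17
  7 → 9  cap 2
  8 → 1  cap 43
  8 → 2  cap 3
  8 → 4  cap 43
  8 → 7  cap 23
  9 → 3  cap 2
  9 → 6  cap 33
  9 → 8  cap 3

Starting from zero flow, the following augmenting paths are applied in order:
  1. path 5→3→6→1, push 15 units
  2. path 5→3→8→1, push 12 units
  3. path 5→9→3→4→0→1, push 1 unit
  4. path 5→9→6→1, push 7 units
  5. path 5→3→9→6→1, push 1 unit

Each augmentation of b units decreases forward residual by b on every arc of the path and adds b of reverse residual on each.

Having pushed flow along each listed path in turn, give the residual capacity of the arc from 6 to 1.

Residual capacity of (6,1): 17

after path 1 (5→3→6→1, push 15): res(6,1)=25
after path 2 (5→3→8→1, push 12): res(6,1)=25
after path 3 (5→9→3→4→0→1, push 1): res(6,1)=25
after path 4 (5→9→6→1, push 7): res(6,1)=18
after path 5 (5→3→9→6→1, push 1): res(6,1)=17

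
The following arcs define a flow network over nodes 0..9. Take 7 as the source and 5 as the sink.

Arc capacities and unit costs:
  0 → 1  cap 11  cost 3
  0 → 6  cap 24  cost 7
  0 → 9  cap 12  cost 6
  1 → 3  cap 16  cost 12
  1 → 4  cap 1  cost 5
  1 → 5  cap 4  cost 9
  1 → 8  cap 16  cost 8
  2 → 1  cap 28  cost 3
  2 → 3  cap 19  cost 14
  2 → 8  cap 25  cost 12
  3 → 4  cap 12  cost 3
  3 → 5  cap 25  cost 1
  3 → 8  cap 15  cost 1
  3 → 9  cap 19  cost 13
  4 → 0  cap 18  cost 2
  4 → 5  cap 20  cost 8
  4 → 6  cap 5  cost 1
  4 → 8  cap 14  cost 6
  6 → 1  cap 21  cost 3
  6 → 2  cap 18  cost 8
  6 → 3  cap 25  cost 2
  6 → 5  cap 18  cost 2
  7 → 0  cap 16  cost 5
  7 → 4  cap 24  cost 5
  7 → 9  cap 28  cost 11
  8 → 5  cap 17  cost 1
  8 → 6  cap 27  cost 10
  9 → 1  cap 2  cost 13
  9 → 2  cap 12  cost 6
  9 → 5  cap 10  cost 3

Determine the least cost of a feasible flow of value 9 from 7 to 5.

shortest-cost path #1: 7→4→6→5 push 5 @ unit cost 8 (adds 40)
shortest-cost path #2: 7→4→8→5 push 4 @ unit cost 12 (adds 48)
total cost = 88

Minimum cost for 9 units: 88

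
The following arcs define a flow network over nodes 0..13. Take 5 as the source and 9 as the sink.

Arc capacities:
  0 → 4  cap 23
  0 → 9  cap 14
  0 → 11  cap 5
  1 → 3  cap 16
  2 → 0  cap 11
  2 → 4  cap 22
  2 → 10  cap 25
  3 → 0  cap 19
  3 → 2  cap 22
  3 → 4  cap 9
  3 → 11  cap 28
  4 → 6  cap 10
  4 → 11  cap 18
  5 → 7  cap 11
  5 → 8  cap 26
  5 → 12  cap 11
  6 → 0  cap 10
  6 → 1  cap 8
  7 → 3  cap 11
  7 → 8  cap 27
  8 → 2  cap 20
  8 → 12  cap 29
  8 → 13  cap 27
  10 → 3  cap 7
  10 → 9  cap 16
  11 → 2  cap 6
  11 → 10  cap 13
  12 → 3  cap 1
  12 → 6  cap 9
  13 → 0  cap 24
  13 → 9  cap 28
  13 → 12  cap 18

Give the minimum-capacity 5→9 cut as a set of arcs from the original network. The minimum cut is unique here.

augment #1: 5→8→13→9 push 26
augment #2: 5→7→3→0→9 push 11
augment #3: 5→12→3→0→9 push 1
augment #4: 5→12→6→0→9 push 2
augment #5: 5→12→6→0→11→10→9 push 5
augment #6: 5→12→6→0→3→2→10→9 push 2
max flow = 47; residual-reachable set from 5 gives S-side
cut edges (S→T): {(5,7), (5,8), (12,3), (12,6)} total cap 47

Min-cut arcs: {(5,7), (5,8), (12,3), (12,6)} (total capacity 47)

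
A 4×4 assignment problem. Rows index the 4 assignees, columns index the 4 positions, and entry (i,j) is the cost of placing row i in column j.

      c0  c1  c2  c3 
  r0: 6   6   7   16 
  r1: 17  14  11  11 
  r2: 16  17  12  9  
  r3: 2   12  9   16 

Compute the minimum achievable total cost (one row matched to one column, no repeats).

optimal assignment: row0→col1 (cost 6), row1→col2 (cost 11), row2→col3 (cost 9), row3→col0 (cost 2)
total = 6 + 11 + 9 + 2 = 28

Minimum assignment cost: 28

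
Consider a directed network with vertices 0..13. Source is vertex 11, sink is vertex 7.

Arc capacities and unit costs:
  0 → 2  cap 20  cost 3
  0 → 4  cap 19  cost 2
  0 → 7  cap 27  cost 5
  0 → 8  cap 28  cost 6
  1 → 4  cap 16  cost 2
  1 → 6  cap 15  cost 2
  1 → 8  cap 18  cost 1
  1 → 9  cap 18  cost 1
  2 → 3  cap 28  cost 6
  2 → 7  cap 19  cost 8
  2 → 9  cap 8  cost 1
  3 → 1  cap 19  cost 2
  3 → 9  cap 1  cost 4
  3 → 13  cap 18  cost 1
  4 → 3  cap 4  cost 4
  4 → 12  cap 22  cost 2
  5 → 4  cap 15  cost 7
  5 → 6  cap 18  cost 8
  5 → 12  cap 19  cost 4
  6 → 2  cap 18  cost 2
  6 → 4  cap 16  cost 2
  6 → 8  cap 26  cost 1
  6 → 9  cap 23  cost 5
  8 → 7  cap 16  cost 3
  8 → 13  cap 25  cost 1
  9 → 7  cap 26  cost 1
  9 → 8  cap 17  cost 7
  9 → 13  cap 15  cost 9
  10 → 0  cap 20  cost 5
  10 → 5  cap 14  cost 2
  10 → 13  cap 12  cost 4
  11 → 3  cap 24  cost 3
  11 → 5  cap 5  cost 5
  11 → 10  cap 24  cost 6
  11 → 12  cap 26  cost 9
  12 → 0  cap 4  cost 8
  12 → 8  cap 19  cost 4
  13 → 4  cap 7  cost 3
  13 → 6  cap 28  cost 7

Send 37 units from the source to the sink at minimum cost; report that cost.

shortest-cost path #1: 11→3→1→9→7 push 18 @ unit cost 7 (adds 126)
shortest-cost path #2: 11→3→9→7 push 1 @ unit cost 8 (adds 8)
shortest-cost path #3: 11→3→1→8→7 push 1 @ unit cost 9 (adds 9)
shortest-cost path #4: 11→3→13→6→8→7 push 4 @ unit cost 15 (adds 60)
shortest-cost path #5: 11→12→8→7 push 11 @ unit cost 16 (adds 176)
shortest-cost path #6: 11→10→0→7 push 2 @ unit cost 16 (adds 32)
total cost = 411

Minimum cost for 37 units: 411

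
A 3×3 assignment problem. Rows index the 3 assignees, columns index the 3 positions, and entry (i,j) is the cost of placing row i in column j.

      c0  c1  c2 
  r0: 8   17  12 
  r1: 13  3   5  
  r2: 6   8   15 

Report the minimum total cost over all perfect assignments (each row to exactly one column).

one of 2 optimal assignments: row0→col0 (cost 8), row1→col2 (cost 5), row2→col1 (cost 8)
total = 8 + 5 + 8 = 21

Minimum assignment cost: 21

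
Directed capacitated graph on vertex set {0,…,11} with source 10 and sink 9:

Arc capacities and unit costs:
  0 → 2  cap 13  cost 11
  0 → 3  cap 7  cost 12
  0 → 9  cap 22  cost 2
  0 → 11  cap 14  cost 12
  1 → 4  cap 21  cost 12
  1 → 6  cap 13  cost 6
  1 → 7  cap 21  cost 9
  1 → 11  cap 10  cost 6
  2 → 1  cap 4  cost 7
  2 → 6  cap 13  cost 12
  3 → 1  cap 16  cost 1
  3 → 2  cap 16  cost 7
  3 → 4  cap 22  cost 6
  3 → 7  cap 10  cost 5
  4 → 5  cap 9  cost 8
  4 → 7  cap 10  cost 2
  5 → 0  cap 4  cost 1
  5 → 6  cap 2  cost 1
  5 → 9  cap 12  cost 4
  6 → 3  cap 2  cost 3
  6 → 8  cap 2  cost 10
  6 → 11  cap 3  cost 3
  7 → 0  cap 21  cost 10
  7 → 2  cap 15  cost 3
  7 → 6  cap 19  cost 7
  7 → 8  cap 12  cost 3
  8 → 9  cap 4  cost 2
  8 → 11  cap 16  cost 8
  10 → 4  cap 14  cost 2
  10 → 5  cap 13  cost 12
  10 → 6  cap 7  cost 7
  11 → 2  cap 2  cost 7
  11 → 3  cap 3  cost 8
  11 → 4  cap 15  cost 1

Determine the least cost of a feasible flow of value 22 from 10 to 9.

shortest-cost path #1: 10→4→7→8→9 push 4 @ unit cost 9 (adds 36)
shortest-cost path #2: 10→4→5→0→9 push 4 @ unit cost 13 (adds 52)
shortest-cost path #3: 10→4→5→9 push 5 @ unit cost 14 (adds 70)
shortest-cost path #4: 10→5→9 push 7 @ unit cost 16 (adds 112)
shortest-cost path #5: 10→4→7→0→9 push 1 @ unit cost 16 (adds 16)
shortest-cost path #6: 10→5→4→7→0→9 push 1 @ unit cost 18 (adds 18)
total cost = 304

Minimum cost for 22 units: 304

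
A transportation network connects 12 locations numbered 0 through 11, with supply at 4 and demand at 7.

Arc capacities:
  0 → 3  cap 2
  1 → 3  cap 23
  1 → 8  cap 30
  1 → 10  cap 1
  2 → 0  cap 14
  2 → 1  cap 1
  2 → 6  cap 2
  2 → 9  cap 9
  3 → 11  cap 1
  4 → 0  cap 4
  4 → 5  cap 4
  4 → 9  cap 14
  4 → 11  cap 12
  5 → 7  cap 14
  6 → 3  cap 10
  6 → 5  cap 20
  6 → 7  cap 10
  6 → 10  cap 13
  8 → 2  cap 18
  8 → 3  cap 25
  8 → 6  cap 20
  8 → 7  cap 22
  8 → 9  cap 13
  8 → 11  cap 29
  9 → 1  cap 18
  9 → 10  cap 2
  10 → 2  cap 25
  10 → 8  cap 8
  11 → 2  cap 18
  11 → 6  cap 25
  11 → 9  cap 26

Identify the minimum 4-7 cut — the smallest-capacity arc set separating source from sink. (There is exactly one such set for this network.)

Min-cut arcs: {(3,11), (4,5), (4,9), (4,11)} (total capacity 31)

augment #1: 4→5→7 push 4
augment #2: 4→11→6→7 push 10
augment #3: 4→9→1→8→7 push 14
augment #4: 4→11→6→5→7 push 2
augment #5: 4→0→3→11→6→5→7 push 1
max flow = 31; residual-reachable set from 4 gives S-side
cut edges (S→T): {(3,11), (4,5), (4,9), (4,11)} total cap 31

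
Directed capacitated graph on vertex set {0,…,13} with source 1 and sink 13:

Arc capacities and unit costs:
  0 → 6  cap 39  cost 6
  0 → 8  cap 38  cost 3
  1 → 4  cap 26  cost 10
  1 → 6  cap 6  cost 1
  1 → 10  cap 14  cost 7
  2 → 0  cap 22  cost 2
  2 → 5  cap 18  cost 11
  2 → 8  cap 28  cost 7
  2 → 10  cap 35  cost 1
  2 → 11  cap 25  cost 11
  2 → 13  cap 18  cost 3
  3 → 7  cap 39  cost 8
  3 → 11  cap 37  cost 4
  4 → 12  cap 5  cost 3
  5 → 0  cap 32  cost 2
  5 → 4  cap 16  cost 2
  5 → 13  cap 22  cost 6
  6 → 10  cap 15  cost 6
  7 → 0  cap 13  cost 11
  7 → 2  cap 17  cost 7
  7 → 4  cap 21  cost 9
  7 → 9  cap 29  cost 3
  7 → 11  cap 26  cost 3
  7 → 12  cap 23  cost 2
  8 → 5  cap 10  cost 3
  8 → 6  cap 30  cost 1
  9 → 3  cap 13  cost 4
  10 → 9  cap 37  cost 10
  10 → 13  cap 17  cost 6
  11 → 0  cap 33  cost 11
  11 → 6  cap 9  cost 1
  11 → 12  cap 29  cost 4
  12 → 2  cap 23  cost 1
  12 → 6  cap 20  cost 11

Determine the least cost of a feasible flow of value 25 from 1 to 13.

Minimum cost for 25 units: 405

shortest-cost path #1: 1→10→13 push 14 @ unit cost 13 (adds 182)
shortest-cost path #2: 1→6→10→13 push 3 @ unit cost 13 (adds 39)
shortest-cost path #3: 1→4→12→2→13 push 5 @ unit cost 17 (adds 85)
shortest-cost path #4: 1→6→10→9→3→11→12→2→13 push 3 @ unit cost 33 (adds 99)
total cost = 405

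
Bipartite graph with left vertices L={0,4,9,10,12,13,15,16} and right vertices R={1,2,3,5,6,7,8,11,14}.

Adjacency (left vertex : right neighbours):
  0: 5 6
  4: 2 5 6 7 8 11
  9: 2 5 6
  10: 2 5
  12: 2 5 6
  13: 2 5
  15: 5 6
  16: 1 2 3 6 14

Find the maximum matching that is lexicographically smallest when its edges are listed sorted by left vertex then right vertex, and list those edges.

|M| = 5 (so the lex-smallest maximum matching has 5 edges)
process left vertices in ascending order; for each, take the smallest-labelled available neighbour that still permits 5 edges overall, or leave it unmatched if none does
lex-smallest matching: {0-5, 4-7, 9-2, 12-6, 16-1}

Lex-smallest maximum matching: {(0,5), (4,7), (9,2), (12,6), (16,1)}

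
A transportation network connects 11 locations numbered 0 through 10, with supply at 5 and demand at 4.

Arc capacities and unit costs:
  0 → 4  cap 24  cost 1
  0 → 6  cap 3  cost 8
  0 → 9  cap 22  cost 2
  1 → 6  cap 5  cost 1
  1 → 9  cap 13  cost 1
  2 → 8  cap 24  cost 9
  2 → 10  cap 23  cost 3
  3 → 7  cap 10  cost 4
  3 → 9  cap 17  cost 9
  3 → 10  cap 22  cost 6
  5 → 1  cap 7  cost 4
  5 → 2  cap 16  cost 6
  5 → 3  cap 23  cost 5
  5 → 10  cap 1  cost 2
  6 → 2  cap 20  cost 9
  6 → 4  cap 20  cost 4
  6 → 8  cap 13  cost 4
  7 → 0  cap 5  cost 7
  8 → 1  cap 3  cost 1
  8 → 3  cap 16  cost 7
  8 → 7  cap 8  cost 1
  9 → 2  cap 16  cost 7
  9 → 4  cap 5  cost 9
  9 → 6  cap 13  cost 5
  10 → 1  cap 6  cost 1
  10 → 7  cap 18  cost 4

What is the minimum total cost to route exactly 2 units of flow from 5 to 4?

Minimum cost for 2 units: 17

shortest-cost path #1: 5→10→1→6→4 push 1 @ unit cost 8 (adds 8)
shortest-cost path #2: 5→1→6→4 push 1 @ unit cost 9 (adds 9)
total cost = 17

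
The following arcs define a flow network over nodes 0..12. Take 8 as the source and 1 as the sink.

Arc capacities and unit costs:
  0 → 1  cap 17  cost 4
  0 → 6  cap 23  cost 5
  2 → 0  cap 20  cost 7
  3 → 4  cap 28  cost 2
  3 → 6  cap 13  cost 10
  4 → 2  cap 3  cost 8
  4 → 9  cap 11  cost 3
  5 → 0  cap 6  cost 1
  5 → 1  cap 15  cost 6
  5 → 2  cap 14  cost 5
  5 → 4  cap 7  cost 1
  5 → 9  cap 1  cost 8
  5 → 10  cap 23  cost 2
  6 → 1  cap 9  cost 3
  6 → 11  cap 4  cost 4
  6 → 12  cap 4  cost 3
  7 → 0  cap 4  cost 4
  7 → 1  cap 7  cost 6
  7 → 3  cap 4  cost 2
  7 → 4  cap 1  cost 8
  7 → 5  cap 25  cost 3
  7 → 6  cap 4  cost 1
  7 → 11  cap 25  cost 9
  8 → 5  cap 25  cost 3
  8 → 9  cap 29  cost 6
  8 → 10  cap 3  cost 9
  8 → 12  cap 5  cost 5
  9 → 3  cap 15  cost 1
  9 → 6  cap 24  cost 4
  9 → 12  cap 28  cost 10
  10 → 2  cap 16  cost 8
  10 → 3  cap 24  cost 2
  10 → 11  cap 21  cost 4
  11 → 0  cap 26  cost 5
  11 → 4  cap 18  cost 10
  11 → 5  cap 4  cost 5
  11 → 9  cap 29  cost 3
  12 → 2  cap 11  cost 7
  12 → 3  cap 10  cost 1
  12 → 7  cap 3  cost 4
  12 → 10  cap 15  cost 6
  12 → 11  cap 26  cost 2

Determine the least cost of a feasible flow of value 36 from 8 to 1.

Minimum cost for 36 units: 395

shortest-cost path #1: 8→5→0→1 push 6 @ unit cost 8 (adds 48)
shortest-cost path #2: 8→5→1 push 15 @ unit cost 9 (adds 135)
shortest-cost path #3: 8→9→6→1 push 9 @ unit cost 13 (adds 117)
shortest-cost path #4: 8→12→7→1 push 3 @ unit cost 15 (adds 45)
shortest-cost path #5: 8→12→11→0→1 push 2 @ unit cost 16 (adds 32)
shortest-cost path #6: 8→5→10→11→0→1 push 1 @ unit cost 18 (adds 18)
total cost = 395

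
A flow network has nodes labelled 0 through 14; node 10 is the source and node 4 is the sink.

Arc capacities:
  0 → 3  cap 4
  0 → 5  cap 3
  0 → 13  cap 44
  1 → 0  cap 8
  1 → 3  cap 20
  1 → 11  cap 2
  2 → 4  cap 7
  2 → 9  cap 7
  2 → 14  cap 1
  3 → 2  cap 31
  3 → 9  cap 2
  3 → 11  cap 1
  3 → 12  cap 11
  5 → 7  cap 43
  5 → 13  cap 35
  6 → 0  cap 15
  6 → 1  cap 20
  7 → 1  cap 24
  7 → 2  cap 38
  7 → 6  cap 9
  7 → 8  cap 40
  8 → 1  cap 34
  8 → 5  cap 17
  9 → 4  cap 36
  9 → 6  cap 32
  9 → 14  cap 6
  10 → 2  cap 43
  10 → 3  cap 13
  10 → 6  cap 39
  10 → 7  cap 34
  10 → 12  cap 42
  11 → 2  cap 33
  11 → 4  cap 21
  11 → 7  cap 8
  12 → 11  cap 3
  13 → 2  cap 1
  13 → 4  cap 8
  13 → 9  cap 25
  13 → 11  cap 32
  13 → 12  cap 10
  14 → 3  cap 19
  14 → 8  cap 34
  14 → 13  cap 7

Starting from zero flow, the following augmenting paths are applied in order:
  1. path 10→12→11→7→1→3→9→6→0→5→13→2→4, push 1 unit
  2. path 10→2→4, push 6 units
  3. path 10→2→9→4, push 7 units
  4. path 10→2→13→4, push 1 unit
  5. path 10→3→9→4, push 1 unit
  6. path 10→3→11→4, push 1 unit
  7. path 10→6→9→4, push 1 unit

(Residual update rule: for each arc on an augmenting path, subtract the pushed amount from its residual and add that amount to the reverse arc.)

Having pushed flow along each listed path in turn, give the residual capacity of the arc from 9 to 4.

after path 1 (10→12→11→7→1→3→9→6→0→5→13→2→4, push 1): res(9,4)=36
after path 2 (10→2→4, push 6): res(9,4)=36
after path 3 (10→2→9→4, push 7): res(9,4)=29
after path 4 (10→2→13→4, push 1): res(9,4)=29
after path 5 (10→3→9→4, push 1): res(9,4)=28
after path 6 (10→3→11→4, push 1): res(9,4)=28
after path 7 (10→6→9→4, push 1): res(9,4)=27

Residual capacity of (9,4): 27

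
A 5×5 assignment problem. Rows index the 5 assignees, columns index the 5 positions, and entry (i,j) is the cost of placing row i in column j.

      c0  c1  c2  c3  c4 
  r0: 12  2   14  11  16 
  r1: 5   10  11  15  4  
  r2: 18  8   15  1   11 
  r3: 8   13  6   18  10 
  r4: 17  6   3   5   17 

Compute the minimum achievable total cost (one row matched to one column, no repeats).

optimal assignment: row0→col1 (cost 2), row1→col4 (cost 4), row2→col3 (cost 1), row3→col0 (cost 8), row4→col2 (cost 3)
total = 2 + 4 + 1 + 8 + 3 = 18

Minimum assignment cost: 18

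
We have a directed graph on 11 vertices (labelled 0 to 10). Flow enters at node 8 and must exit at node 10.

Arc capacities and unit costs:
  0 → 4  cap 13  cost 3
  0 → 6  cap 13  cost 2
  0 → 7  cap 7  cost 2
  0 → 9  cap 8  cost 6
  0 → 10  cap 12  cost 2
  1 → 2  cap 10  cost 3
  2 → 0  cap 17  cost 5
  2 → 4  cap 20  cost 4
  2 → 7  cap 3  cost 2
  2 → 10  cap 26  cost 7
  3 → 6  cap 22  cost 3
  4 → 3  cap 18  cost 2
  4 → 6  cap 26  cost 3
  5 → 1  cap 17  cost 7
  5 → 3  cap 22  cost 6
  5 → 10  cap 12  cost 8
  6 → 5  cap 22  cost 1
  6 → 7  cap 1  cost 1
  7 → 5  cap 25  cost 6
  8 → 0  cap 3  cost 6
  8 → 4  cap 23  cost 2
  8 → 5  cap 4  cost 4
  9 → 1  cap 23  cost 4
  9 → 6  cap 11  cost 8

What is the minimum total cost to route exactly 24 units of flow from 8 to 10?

Minimum cost for 24 units: 391

shortest-cost path #1: 8→0→10 push 3 @ unit cost 8 (adds 24)
shortest-cost path #2: 8→5→10 push 4 @ unit cost 12 (adds 48)
shortest-cost path #3: 8→4→6→5→10 push 8 @ unit cost 14 (adds 112)
shortest-cost path #4: 8→4→6→5→1→2→10 push 9 @ unit cost 23 (adds 207)
total cost = 391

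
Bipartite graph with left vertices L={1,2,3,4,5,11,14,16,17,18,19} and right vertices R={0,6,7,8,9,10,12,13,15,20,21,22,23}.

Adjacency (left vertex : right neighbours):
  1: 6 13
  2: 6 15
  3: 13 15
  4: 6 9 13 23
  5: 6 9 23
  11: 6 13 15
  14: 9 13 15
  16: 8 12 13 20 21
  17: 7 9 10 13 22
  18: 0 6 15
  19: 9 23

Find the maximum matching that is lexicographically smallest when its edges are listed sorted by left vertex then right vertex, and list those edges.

|M| = 8 (so the lex-smallest maximum matching has 8 edges)
process left vertices in ascending order; for each, take the smallest-labelled available neighbour that still permits 8 edges overall, or leave it unmatched if none does
lex-smallest matching: {1-6, 2-15, 3-13, 4-9, 5-23, 16-8, 17-7, 18-0}

Lex-smallest maximum matching: {(1,6), (2,15), (3,13), (4,9), (5,23), (16,8), (17,7), (18,0)}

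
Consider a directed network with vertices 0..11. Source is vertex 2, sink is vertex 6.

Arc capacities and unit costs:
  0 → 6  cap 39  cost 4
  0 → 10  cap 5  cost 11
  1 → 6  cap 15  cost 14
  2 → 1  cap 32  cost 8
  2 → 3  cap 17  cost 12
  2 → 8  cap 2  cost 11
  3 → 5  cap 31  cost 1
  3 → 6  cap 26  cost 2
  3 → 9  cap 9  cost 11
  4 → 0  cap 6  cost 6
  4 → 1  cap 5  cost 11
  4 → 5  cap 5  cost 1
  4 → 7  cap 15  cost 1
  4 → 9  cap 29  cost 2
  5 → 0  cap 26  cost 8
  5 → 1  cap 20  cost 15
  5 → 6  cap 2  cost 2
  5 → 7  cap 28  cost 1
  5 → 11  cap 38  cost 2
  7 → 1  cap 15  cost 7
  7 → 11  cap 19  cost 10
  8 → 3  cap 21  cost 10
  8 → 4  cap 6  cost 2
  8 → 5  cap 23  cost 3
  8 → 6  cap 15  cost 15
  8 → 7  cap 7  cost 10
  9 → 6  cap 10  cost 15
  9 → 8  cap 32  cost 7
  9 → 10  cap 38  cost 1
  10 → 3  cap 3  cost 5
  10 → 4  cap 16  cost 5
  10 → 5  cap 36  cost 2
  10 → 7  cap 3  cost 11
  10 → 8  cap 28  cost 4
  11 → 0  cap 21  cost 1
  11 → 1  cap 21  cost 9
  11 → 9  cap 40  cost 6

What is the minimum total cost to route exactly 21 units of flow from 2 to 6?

Minimum cost for 21 units: 314

shortest-cost path #1: 2→3→6 push 17 @ unit cost 14 (adds 238)
shortest-cost path #2: 2→8→5→6 push 2 @ unit cost 16 (adds 32)
shortest-cost path #3: 2→1→6 push 2 @ unit cost 22 (adds 44)
total cost = 314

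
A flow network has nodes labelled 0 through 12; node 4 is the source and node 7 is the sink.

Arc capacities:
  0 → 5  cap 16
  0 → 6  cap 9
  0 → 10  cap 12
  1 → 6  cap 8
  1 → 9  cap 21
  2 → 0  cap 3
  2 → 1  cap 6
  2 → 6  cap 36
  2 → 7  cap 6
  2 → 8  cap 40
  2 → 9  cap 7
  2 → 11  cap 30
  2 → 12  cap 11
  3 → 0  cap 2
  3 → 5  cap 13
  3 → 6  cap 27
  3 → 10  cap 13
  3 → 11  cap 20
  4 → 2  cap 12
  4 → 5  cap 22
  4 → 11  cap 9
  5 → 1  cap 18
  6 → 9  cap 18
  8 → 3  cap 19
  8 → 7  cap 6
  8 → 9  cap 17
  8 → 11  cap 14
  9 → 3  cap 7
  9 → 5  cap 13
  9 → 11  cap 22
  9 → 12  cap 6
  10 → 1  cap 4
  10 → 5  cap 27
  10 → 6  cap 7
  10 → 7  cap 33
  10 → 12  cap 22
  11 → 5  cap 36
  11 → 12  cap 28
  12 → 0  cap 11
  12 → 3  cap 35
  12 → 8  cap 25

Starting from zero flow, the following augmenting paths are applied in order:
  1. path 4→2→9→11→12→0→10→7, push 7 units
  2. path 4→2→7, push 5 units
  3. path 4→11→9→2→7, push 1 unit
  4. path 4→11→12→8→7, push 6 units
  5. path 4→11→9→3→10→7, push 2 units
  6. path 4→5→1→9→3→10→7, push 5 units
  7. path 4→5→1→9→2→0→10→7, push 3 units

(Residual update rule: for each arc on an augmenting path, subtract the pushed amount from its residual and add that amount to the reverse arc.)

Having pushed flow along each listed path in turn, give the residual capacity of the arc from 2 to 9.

Residual capacity of (2,9): 4

after path 1 (4→2→9→11→12→0→10→7, push 7): res(2,9)=0
after path 2 (4→2→7, push 5): res(2,9)=0
after path 3 (4→11→9→2→7, push 1): res(2,9)=1
after path 4 (4→11→12→8→7, push 6): res(2,9)=1
after path 5 (4→11→9→3→10→7, push 2): res(2,9)=1
after path 6 (4→5→1→9→3→10→7, push 5): res(2,9)=1
after path 7 (4→5→1→9→2→0→10→7, push 3): res(2,9)=4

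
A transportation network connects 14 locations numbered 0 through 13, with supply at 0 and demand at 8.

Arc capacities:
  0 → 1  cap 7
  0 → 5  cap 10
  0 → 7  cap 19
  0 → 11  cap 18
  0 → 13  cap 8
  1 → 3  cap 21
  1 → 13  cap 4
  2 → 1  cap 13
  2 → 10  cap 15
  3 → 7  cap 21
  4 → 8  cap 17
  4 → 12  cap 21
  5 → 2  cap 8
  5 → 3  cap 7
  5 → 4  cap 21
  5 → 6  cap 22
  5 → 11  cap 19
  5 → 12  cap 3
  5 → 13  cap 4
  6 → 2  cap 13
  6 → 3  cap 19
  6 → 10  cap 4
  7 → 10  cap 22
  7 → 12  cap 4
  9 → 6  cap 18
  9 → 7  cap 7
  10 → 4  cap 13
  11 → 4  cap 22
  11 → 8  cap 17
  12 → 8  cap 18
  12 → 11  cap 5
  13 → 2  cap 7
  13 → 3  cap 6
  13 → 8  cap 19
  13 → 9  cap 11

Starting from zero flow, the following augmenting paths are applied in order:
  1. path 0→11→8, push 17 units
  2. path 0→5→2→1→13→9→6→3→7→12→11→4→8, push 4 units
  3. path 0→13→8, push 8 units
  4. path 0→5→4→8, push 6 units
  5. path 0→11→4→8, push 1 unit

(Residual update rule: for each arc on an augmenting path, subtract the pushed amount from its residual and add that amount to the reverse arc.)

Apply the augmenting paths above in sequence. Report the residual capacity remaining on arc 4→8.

Residual capacity of (4,8): 6

after path 1 (0→11→8, push 17): res(4,8)=17
after path 2 (0→5→2→1→13→9→6→3→7→12→11→4→8, push 4): res(4,8)=13
after path 3 (0→13→8, push 8): res(4,8)=13
after path 4 (0→5→4→8, push 6): res(4,8)=7
after path 5 (0→11→4→8, push 1): res(4,8)=6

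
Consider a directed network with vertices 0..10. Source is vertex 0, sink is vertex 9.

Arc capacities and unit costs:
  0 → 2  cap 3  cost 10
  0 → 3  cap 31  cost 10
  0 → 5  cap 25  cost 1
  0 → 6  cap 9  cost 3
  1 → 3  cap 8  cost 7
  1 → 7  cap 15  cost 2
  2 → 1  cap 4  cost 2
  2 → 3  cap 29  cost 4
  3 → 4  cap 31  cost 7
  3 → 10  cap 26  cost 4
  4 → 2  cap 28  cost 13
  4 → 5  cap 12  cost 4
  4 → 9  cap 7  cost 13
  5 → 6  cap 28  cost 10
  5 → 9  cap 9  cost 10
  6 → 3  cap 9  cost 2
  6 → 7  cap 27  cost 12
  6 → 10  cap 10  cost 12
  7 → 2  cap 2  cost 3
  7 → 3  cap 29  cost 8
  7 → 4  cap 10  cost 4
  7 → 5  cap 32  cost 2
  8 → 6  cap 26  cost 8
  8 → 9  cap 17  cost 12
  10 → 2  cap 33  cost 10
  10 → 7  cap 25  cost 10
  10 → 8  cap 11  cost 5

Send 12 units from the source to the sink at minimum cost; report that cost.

shortest-cost path #1: 0→5→9 push 9 @ unit cost 11 (adds 99)
shortest-cost path #2: 0→6→3→4→9 push 3 @ unit cost 25 (adds 75)
total cost = 174

Minimum cost for 12 units: 174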